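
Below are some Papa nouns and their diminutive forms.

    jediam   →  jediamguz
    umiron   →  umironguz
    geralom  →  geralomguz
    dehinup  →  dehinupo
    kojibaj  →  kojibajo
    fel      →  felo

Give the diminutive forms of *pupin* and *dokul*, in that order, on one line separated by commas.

pupinguz, dokulo

Looking at the final consonant of each stem: -guz when the stem ends in a nasal (*jediam*, *umiron*, *geralom*); -o when the stem ends in a non-nasal consonant (*dehinup*, *kojibaj*, *fel*).
The final consonant of *pupin* is /n/, which is a nasal, so the suffix is -guz, giving *pupinguz*.
The final consonant of *dokul* is /l/, which is non-nasal, so the suffix is -o, giving *dokulo*.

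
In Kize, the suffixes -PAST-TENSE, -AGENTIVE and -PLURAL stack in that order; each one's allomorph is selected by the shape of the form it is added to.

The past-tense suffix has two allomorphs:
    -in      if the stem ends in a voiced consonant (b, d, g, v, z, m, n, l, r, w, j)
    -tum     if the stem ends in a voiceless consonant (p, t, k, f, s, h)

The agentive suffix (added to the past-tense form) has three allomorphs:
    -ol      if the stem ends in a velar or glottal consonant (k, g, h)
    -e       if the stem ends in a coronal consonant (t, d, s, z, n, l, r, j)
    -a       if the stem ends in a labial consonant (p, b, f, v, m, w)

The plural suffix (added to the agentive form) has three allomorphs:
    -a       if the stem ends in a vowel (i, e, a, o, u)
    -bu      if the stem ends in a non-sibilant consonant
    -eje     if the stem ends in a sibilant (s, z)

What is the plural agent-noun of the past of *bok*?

*bok*: final consonant = /k/, voiceless → -tum → *boktum*.
The past-tense form *boktum*: final consonant = /m/, labial → -a → *boktuma*.
The agentive form *boktuma* — final sound /a/ (a vowel) → -a → *boktumaa*.

boktumaa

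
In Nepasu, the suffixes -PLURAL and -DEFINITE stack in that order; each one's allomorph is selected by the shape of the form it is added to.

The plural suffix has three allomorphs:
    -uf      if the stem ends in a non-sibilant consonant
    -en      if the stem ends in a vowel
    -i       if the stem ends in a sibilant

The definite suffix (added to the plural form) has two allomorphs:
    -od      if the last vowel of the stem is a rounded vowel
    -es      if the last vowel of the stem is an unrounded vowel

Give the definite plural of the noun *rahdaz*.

The final sound of *rahdaz* is /z/, which is a sibilant, so the plural suffix is -i, giving *rahdazi*.
The plural form *rahdazi*: last vowel = /i/, an unrounded vowel → -es → *rahdazies*.

rahdazies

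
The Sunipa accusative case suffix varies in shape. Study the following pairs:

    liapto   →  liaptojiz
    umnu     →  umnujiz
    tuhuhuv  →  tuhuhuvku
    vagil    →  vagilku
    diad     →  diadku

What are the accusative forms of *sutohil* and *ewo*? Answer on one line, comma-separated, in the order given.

The alternation tracks the final sound of the stem — -ku when the stem ends in a consonant (*tuhuhuv*, *vagil*, *diad*); -jiz when the stem ends in a vowel (*liapto*, *umnu*).
The final sound of *sutohil* is /l/, which is a consonant, so the suffix is -ku, giving *sutohilku*.
Since the final sound of *ewo* is /o/ (a vowel), it takes -jiz, giving *ewojiz*.

sutohilku, ewojiz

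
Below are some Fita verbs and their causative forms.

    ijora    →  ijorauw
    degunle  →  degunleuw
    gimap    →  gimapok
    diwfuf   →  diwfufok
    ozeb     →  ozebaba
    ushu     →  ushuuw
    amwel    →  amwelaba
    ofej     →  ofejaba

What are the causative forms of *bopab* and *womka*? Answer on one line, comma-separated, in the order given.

The pattern is voicing of the final sound: -ok when the stem ends in a voiceless consonant (*gimap*, *diwfuf*); -aba when the stem ends in a voiced consonant (*ozeb*, *amwel*, *ofej*); -uw when the stem ends in a vowel (*ijora*, *degunle*, *ushu*).
Since the final sound of *bopab* is /b/ (a voiced consonant), it takes -aba, giving *bopababa*.
*womka* — final sound /a/ (a vowel) → -uw → *womkauw*.

bopababa, womkauw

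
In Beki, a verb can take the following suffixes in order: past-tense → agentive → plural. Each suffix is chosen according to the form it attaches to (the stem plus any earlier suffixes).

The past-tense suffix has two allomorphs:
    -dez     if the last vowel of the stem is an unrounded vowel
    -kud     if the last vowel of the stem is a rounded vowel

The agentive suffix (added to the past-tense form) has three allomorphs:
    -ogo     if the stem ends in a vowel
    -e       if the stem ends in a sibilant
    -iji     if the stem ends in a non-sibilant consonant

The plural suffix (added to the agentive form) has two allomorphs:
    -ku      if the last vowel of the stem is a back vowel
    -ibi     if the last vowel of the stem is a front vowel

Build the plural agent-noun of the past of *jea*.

jeadezeibi

The last vowel of *jea* is /a/, which is an unrounded vowel, so the past-tense suffix is -dez, giving *jeadez*.
The past-tense form *jeadez*: final sound = /z/, a sibilant → -e → *jeadeze*.
Since the last vowel of the agentive form *jeadeze* is /e/ (a front vowel), it takes -ibi, giving *jeadezeibi*.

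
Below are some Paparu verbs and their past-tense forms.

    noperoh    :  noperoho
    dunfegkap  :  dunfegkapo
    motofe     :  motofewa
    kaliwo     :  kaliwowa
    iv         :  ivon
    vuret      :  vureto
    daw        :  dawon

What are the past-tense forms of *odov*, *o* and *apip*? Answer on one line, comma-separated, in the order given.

Looking at the final sound of each stem: -o when the stem ends in a voiceless consonant (*noperoh*, *dunfegkap*, *vuret*); -on when the stem ends in a voiced consonant (*iv*, *daw*); -wa when the stem ends in a vowel (*motofe*, *kaliwo*).
*odov*: final sound = /v/, a voiced consonant → -on → *odovon*.
Since the final sound of *o* is /o/ (a vowel), it takes -wa, giving *owa*.
Since the final sound of *apip* is /p/ (a voiceless consonant), it takes -o, giving *apipo*.

odovon, owa, apipo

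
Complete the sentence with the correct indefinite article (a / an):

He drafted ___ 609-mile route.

The indefinite article is chosen by the initial *sound* of the following word, not its spelling.
The number *609* is spoken "six hundred …", beginning with /sɪks/ — a consonant sound.
So the article is *a*: He drafted a 609-mile route.

a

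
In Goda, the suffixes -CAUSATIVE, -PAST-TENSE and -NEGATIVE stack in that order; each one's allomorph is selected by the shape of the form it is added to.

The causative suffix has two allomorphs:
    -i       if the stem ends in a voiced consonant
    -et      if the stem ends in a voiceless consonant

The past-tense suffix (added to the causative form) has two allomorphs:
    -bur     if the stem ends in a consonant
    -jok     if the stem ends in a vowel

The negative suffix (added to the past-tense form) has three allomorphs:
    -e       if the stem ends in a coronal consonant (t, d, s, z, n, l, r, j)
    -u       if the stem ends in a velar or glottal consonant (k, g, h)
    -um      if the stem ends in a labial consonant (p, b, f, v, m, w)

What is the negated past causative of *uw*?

uwijoku

*uw* — final consonant /w/ (voiced) → -i → *uwi*.
The causative form *uwi*: final sound = /i/, a vowel → -jok → *uwijok*.
Since the final consonant of the past-tense form *uwijok* is /k/ (velar/glottal), it takes -u, giving *uwijoku*.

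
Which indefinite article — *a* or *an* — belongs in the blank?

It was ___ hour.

an

The indefinite article is chosen by the initial *sound* of the following word, not its spelling.
*hour* begins with the sound /aʊ/ (silent h) — a vowel sound.
So the article is *an*: It was an hour.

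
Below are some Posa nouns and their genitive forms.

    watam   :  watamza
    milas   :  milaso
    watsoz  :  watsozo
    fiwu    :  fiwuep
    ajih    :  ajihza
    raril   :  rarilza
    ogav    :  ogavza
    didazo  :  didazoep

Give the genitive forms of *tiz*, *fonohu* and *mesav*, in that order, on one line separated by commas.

tizo, fonohuep, mesavza

The suffix is conditioned by the final sound: -o when the stem ends in a sibilant (*milas*, *watsoz*); -za when the stem ends in a non-sibilant consonant (*watam*, *ajih*, *raril*, *ogav*); -ep when the stem ends in a vowel (*fiwu*, *didazo*).
*tiz* — final sound /z/ (a sibilant) → -o → *tizo*.
The final sound of *fonohu* is /u/, which is a vowel, so the suffix is -ep, giving *fonohuep*.
Since the final sound of *mesav* is /v/ (a non-sibilant consonant), it takes -za, giving *mesavza*.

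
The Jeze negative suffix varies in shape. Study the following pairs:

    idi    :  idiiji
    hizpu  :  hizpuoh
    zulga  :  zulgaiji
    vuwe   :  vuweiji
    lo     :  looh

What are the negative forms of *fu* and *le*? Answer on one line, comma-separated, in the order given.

fuoh, leiji

The alternation tracks the last vowel of the stem — -oh when the last vowel of the stem is a rounded vowel (*hizpu*, *lo*); -iji when the last vowel of the stem is an unrounded vowel (*idi*, *zulga*, *vuwe*).
*fu* — last vowel /u/ (a rounded vowel) → -oh → *fuoh*.
*le* — last vowel /e/ (an unrounded vowel) → -iji → *leiji*.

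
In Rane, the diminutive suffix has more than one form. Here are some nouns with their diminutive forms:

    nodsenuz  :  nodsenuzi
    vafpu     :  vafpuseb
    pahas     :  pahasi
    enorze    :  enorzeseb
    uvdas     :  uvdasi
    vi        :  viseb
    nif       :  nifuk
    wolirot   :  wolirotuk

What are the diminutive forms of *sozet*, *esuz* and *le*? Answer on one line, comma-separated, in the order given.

The alternation tracks the final sound of the stem — -i when the stem ends in a sibilant (*nodsenuz*, *pahas*, *uvdas*); -uk when the stem ends in a non-sibilant consonant (*nif*, *wolirot*); -seb when the stem ends in a vowel (*vafpu*, *enorze*, *vi*).
Since the final sound of *sozet* is /t/ (a non-sibilant consonant), it takes -uk, giving *sozetuk*.
The final sound of *esuz* is /z/, which is a sibilant, so the suffix is -i, giving *esuzi*.
*le*: final sound = /e/, a vowel → -seb → *leseb*.

sozetuk, esuzi, leseb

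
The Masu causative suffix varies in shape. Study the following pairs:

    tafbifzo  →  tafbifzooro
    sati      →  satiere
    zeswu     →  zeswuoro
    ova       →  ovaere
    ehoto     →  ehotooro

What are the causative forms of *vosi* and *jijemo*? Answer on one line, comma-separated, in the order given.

The pattern is rounding harmony: -oro when the last vowel of the stem is a rounded vowel (*tafbifzo*, *zeswu*, *ehoto*); -ere when the last vowel of the stem is an unrounded vowel (*sati*, *ova*).
Since the last vowel of *vosi* is /i/ (an unrounded vowel), it takes -ere, giving *vosiere*.
Since the last vowel of *jijemo* is /o/ (a rounded vowel), it takes -oro, giving *jijemooro*.

vosiere, jijemooro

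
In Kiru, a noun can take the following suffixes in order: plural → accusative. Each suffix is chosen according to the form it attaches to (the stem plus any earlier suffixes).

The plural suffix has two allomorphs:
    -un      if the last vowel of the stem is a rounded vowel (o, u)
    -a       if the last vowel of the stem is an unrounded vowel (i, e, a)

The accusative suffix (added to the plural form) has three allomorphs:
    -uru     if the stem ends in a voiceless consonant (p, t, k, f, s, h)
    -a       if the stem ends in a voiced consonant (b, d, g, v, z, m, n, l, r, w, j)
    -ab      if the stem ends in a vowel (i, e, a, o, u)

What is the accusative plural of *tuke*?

Since the last vowel of *tuke* is /e/ (an unrounded vowel), it takes -a, giving *tukea*.
The plural form *tukea*: final sound = /a/, a vowel → -ab → *tukeaab*.

tukeaab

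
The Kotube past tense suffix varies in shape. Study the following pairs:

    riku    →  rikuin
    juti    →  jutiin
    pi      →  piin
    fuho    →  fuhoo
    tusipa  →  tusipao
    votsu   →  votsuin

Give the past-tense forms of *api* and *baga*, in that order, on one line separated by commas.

apiin, bagao

The alternation tracks the last vowel of the stem — -in when the last vowel of the stem is a high vowel (*riku*, *juti*, *pi*, *votsu*); -o when the last vowel of the stem is a non-high vowel (*fuho*, *tusipa*).
*api*: last vowel = /i/, a high vowel → -in → *apiin*.
The last vowel of *baga* is /a/, which is a non-high vowel, so the suffix is -o, giving *bagao*.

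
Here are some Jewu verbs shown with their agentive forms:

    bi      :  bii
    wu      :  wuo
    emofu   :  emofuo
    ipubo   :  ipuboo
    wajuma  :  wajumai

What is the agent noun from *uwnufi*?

The pattern is rounding harmony: -o when the last vowel of the stem is a rounded vowel (*wu*, *emofu*, *ipubo*); -i when the last vowel of the stem is an unrounded vowel (*bi*, *wajuma*).
*uwnufi* — last vowel /i/ (an unrounded vowel) → -i → *uwnufii*.

uwnufii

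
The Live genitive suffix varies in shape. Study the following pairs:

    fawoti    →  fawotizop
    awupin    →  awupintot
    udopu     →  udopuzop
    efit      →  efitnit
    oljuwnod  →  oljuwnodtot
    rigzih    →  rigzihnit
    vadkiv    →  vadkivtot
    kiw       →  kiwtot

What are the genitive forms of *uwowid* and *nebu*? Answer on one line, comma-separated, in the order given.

The pattern is voicing of the final sound: -nit when the stem ends in a voiceless consonant (*efit*, *rigzih*); -tot when the stem ends in a voiced consonant (*awupin*, *oljuwnod*, *vadkiv*, *kiw*); -zop when the stem ends in a vowel (*fawoti*, *udopu*).
Since the final sound of *uwowid* is /d/ (a voiced consonant), it takes -tot, giving *uwowidtot*.
*nebu*: final sound = /u/, a vowel → -zop → *nebuzop*.

uwowidtot, nebuzop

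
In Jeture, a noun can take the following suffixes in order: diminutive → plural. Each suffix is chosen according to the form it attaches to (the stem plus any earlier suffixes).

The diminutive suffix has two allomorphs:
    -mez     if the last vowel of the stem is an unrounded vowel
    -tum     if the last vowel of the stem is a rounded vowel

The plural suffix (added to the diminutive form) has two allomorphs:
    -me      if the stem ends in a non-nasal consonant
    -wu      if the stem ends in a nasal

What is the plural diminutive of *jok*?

The last vowel of *jok* is /o/, which is a rounded vowel, so the diminutive suffix is -tum, giving *joktum*.
Since the final consonant of the diminutive form *joktum* is /m/ (a nasal), it takes -wu, giving *joktumwu*.

joktumwu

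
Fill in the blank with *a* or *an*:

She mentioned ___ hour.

an

The indefinite article is chosen by the initial *sound* of the following word, not its spelling.
*hour* begins with the sound /aʊ/ (silent h) — a vowel sound.
So the article is *an*: She mentioned an hour.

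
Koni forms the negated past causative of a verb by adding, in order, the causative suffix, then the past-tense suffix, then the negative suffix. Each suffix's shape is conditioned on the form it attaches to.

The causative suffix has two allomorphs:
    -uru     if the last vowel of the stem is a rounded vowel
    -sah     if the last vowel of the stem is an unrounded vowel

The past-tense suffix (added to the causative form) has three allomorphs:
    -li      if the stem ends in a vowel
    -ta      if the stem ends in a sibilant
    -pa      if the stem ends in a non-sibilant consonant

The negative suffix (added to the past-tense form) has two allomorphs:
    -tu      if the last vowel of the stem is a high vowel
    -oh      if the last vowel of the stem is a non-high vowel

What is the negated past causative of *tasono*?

tasonourulitu

*tasono*: last vowel = /o/, a rounded vowel → -uru → *tasonouru*.
The causative form *tasonouru*: final sound = /u/, a vowel → -li → *tasonouruli*.
Since the last vowel of the past-tense form *tasonouruli* is /i/ (a high vowel), it takes -tu, giving *tasonourulitu*.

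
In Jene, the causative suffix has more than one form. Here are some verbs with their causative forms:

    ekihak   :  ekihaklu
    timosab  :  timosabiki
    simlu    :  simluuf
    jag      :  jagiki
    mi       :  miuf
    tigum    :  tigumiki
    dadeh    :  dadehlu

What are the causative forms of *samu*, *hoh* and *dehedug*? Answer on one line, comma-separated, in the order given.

The alternation tracks the final sound of the stem — -lu when the stem ends in a voiceless consonant (*ekihak*, *dadeh*); -iki when the stem ends in a voiced consonant (*timosab*, *jag*, *tigum*); -uf when the stem ends in a vowel (*simlu*, *mi*).
*samu* — final sound /u/ (a vowel) → -uf → *samuuf*.
The final sound of *hoh* is /h/, which is a voiceless consonant, so the suffix is -lu, giving *hohlu*.
*dehedug*: final sound = /g/, a voiced consonant → -iki → *dehedugiki*.

samuuf, hohlu, dehedugiki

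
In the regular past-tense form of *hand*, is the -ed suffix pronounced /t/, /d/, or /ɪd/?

/ɪd/

The stem *hand* ends in /t/ or /d/.
The -ed suffix is realized as /ɪd/ after /t, d/; as /t/ after other voiceless consonants; and as /d/ after other voiced sounds.
So -ed on *hand* is pronounced /ɪd/.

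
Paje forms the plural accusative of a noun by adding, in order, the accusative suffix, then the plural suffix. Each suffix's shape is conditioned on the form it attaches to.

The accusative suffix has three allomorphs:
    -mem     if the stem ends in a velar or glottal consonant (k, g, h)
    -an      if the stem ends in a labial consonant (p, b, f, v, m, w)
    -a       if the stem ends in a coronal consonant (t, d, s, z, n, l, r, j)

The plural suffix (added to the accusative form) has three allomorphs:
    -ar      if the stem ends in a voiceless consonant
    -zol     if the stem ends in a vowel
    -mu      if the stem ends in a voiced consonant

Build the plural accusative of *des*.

desazol

*des* — final consonant /s/ (coronal) → -a → *desa*.
Since the final sound of the accusative form *desa* is /a/ (a vowel), it takes -zol, giving *desazol*.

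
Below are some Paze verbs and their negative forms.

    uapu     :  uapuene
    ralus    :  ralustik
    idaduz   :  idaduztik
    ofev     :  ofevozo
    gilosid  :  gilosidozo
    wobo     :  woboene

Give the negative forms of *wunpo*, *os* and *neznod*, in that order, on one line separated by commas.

wunpoene, ostik, neznodozo

The suffix is conditioned by the final sound: -tik when the stem ends in a sibilant (*ralus*, *idaduz*); -ozo when the stem ends in a non-sibilant consonant (*ofev*, *gilosid*); -ene when the stem ends in a vowel (*uapu*, *wobo*).
Since the final sound of *wunpo* is /o/ (a vowel), it takes -ene, giving *wunpoene*.
*os* — final sound /s/ (a sibilant) → -tik → *ostik*.
The final sound of *neznod* is /d/, which is a non-sibilant consonant, so the suffix is -ozo, giving *neznodozo*.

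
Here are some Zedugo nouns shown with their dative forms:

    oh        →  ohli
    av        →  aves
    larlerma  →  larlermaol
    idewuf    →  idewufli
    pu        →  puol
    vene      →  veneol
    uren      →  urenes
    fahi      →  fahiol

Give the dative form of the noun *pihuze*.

The pattern is voicing of the final sound: -li when the stem ends in a voiceless consonant (*oh*, *idewuf*); -es when the stem ends in a voiced consonant (*av*, *uren*); -ol when the stem ends in a vowel (*larlerma*, *pu*, *vene*, *fahi*).
The final sound of *pihuze* is /e/, which is a vowel, so the suffix is -ol, giving *pihuzeol*.

pihuzeol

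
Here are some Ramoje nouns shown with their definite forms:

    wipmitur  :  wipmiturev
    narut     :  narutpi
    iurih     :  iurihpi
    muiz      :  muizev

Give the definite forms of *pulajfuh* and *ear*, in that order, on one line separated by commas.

Looking at the final consonant of each stem: -pi when the stem ends in a voiceless consonant (*narut*, *iurih*); -ev when the stem ends in a voiced consonant (*wipmitur*, *muiz*).
*pulajfuh*: final consonant = /h/, voiceless → -pi → *pulajfuhpi*.
*ear* — final consonant /r/ (voiced) → -ev → *earev*.

pulajfuhpi, earev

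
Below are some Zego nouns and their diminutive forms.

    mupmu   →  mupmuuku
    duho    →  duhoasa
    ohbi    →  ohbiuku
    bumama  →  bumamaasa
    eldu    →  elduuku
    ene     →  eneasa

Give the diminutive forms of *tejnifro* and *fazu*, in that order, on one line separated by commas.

tejnifroasa, fazuuku

The alternation tracks the last vowel of the stem — -uku when the last vowel of the stem is a high vowel (*mupmu*, *ohbi*, *eldu*); -asa when the last vowel of the stem is a non-high vowel (*duho*, *bumama*, *ene*).
*tejnifro*: last vowel = /o/, a non-high vowel → -asa → *tejnifroasa*.
The last vowel of *fazu* is /u/, which is a high vowel, so the suffix is -uku, giving *fazuuku*.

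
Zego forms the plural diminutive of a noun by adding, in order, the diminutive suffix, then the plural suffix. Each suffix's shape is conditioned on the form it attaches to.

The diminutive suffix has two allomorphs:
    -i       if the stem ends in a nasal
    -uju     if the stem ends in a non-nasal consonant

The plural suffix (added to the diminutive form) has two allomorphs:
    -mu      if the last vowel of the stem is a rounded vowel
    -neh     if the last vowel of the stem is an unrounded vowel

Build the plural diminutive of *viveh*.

Since the final consonant of *viveh* is /h/ (non-nasal), it takes -uju, giving *vivehuju*.
Since the last vowel of the diminutive form *vivehuju* is /u/ (a rounded vowel), it takes -mu, giving *vivehujumu*.

vivehujumu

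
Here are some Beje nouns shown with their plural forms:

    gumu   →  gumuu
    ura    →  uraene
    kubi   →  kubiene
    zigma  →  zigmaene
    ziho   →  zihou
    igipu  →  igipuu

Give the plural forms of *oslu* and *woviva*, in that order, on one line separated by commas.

The suffix is conditioned by the last vowel: -u when the last vowel of the stem is a rounded vowel (*gumu*, *ziho*, *igipu*); -ene when the last vowel of the stem is an unrounded vowel (*ura*, *kubi*, *zigma*).
*oslu* — last vowel /u/ (a rounded vowel) → -u → *osluu*.
Since the last vowel of *woviva* is /a/ (an unrounded vowel), it takes -ene, giving *wovivaene*.

osluu, wovivaene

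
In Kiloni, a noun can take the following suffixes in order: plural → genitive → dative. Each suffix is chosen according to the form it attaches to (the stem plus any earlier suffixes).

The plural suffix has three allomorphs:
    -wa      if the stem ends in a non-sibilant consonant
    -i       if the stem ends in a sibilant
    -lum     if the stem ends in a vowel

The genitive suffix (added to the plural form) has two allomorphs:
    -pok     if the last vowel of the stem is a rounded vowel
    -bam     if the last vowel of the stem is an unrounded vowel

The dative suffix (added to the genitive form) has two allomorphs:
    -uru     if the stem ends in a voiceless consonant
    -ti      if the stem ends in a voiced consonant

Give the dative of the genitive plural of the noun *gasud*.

gasudwabamti

Since the final sound of *gasud* is /d/ (a non-sibilant consonant), it takes -wa, giving *gasudwa*.
Since the last vowel of the plural form *gasudwa* is /a/ (an unrounded vowel), it takes -bam, giving *gasudwabam*.
The genitive form *gasudwabam*: final consonant = /m/, voiced → -ti → *gasudwabamti*.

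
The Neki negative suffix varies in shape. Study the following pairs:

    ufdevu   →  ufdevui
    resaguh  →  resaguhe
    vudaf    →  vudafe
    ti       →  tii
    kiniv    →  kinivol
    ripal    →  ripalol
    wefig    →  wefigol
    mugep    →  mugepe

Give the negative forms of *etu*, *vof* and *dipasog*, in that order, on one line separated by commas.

Looking at the final sound of each stem: -e when the stem ends in a voiceless consonant (*resaguh*, *vudaf*, *mugep*); -ol when the stem ends in a voiced consonant (*kiniv*, *ripal*, *wefig*); -i when the stem ends in a vowel (*ufdevu*, *ti*).
Since the final sound of *etu* is /u/ (a vowel), it takes -i, giving *etui*.
The final sound of *vof* is /f/, which is a voiceless consonant, so the suffix is -e, giving *vofe*.
*dipasog* — final sound /g/ (a voiced consonant) → -ol → *dipasogol*.

etui, vofe, dipasogol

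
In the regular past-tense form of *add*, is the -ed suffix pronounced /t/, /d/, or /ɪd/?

The stem *add* ends in /t/ or /d/.
The -ed suffix is realized as /ɪd/ after /t, d/; as /t/ after other voiceless consonants; and as /d/ after other voiced sounds.
So -ed on *add* is pronounced /ɪd/.

/ɪd/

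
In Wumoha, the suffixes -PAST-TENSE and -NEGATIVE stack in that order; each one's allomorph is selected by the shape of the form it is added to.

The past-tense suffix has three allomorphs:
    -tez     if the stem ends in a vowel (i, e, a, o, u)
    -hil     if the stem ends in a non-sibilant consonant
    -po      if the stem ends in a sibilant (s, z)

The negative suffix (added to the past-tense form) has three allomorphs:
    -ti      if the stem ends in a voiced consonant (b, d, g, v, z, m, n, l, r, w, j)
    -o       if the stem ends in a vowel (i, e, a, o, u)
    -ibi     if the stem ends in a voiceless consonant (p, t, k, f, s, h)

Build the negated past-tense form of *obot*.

obothilti

*obot*: final sound = /t/, a non-sibilant consonant → -hil → *obothil*.
The final sound of the past-tense form *obothil* is /l/, which is a voiced consonant, so the negative suffix is -ti, giving *obothilti*.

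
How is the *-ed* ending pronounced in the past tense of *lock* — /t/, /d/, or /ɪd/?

/t/

The stem *lock* ends in a voiceless consonant other than /t/.
The -ed suffix is realized as /ɪd/ after /t, d/; as /t/ after other voiceless consonants; and as /d/ after other voiced sounds.
So -ed on *lock* is pronounced /t/.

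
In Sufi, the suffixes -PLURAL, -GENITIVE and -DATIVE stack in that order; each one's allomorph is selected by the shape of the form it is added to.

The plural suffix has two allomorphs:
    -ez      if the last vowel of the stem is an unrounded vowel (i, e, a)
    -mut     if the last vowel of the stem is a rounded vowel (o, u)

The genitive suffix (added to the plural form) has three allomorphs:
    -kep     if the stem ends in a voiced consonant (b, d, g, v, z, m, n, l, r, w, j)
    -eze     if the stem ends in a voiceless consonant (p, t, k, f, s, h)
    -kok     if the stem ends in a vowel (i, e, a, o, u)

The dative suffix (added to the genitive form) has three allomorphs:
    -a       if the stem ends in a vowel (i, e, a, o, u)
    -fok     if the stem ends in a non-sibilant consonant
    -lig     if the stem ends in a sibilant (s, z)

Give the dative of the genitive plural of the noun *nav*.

*nav*: last vowel = /a/, an unrounded vowel → -ez → *navez*.
The plural form *navez* — final sound /z/ (a voiced consonant) → -kep → *navezkep*.
The genitive form *navezkep*: final sound = /p/, a non-sibilant consonant → -fok → *navezkepfok*.

navezkepfok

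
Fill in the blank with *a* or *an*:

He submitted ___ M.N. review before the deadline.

an

The indefinite article is chosen by the initial *sound* of the following word, not its spelling.
The initialism *M.N.* is read letter by letter; the first letter, M, is pronounced /ɛm/, which begins with a vowel sound.
So the article is *an*: He submitted an M.N. review before the deadline.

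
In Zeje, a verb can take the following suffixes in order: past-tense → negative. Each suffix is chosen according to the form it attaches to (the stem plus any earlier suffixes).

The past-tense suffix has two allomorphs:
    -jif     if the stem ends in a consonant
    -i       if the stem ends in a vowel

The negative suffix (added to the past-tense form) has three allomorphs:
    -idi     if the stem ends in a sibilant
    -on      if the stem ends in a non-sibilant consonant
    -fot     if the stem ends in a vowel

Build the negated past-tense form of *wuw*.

*wuw* — final sound /w/ (a consonant) → -jif → *wuwjif*.
The final sound of the past-tense form *wuwjif* is /f/, which is a non-sibilant consonant, so the negative suffix is -on, giving *wuwjifon*.

wuwjifon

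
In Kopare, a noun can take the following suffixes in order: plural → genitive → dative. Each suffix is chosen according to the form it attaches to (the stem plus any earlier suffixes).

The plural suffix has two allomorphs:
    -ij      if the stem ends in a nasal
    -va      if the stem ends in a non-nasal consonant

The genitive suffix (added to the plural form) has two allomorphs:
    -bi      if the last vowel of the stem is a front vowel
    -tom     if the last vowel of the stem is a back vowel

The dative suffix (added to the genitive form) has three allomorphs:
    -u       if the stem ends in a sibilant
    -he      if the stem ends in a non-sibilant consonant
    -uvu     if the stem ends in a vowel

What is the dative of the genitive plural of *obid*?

obidvatomhe

Since the final consonant of *obid* is /d/ (non-nasal), it takes -va, giving *obidva*.
The plural form *obidva*: last vowel = /a/, a back vowel → -tom → *obidvatom*.
The genitive form *obidvatom*: final sound = /m/, a non-sibilant consonant → -he → *obidvatomhe*.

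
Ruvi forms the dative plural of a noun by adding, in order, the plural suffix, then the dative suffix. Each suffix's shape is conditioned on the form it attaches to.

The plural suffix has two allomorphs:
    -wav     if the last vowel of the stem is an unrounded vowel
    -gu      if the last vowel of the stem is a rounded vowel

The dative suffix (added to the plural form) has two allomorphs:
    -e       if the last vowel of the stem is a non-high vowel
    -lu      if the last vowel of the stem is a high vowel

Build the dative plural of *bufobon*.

bufobongulu

The last vowel of *bufobon* is /o/, which is a rounded vowel, so the plural suffix is -gu, giving *bufobongu*.
The plural form *bufobongu* — last vowel /u/ (a high vowel) → -lu → *bufobongulu*.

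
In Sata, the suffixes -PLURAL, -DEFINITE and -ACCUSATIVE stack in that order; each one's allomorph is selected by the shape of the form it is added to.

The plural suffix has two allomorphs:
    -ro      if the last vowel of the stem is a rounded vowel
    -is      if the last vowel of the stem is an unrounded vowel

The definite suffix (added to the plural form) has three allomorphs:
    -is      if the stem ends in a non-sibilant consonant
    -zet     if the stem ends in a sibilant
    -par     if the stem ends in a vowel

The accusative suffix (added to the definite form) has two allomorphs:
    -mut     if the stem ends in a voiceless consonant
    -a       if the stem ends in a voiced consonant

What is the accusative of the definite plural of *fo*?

The last vowel of *fo* is /o/, which is a rounded vowel, so the plural suffix is -ro, giving *foro*.
The final sound of the plural form *foro* is /o/, which is a vowel, so the definite suffix is -par, giving *foropar*.
The final consonant of the definite form *foropar* is /r/, which is voiced, so the accusative suffix is -a, giving *foropara*.

foropara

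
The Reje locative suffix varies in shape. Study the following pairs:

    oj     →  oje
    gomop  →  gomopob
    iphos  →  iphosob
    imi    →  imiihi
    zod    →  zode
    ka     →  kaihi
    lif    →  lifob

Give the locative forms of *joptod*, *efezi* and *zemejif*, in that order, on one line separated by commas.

joptode, efeziihi, zemejifob

The suffix is conditioned by the final sound: -ob when the stem ends in a voiceless consonant (*gomop*, *iphos*, *lif*); -e when the stem ends in a voiced consonant (*oj*, *zod*); -ihi when the stem ends in a vowel (*imi*, *ka*).
The final sound of *joptod* is /d/, which is a voiced consonant, so the suffix is -e, giving *joptode*.
*efezi* — final sound /i/ (a vowel) → -ihi → *efeziihi*.
*zemejif*: final sound = /f/, a voiceless consonant → -ob → *zemejifob*.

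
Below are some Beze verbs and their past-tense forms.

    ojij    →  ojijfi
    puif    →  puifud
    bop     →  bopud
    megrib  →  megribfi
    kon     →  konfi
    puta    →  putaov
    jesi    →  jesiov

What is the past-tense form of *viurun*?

The pattern is voicing of the final sound: -ud when the stem ends in a voiceless consonant (*puif*, *bop*); -fi when the stem ends in a voiced consonant (*ojij*, *megrib*, *kon*); -ov when the stem ends in a vowel (*puta*, *jesi*).
The final sound of *viurun* is /n/, which is a voiced consonant, so the suffix is -fi, giving *viurunfi*.

viurunfi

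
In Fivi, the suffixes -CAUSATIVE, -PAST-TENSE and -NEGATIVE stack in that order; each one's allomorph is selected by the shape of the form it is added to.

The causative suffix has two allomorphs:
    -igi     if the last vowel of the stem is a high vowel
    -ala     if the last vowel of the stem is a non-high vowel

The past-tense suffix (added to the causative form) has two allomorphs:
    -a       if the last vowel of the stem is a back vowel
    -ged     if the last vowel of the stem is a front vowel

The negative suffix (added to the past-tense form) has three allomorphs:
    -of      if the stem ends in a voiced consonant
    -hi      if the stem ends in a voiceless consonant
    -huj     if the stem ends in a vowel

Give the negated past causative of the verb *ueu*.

ueuigigedof

Since the last vowel of *ueu* is /u/ (a high vowel), it takes -igi, giving *ueuigi*.
The last vowel of the causative form *ueuigi* is /i/, which is a front vowel, so the past-tense suffix is -ged, giving *ueuigiged*.
Since the final sound of the past-tense form *ueuigiged* is /d/ (a voiced consonant), it takes -of, giving *ueuigigedof*.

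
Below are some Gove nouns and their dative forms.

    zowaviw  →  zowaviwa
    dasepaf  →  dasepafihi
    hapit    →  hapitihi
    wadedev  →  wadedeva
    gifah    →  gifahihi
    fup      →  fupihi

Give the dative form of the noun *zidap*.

zidapihi

Looking at the final consonant of each stem: -ihi when the stem ends in a voiceless consonant (*dasepaf*, *hapit*, *gifah*, *fup*); -a when the stem ends in a voiced consonant (*zowaviw*, *wadedev*).
*zidap*: final consonant = /p/, voiceless → -ihi → *zidapihi*.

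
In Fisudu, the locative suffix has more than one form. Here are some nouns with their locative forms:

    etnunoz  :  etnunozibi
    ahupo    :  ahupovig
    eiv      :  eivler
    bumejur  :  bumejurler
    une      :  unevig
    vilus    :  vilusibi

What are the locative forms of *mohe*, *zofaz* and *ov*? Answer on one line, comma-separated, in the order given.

The pattern is sibilance of the final sound: -ibi when the stem ends in a sibilant (*etnunoz*, *vilus*); -ler when the stem ends in a non-sibilant consonant (*eiv*, *bumejur*); -vig when the stem ends in a vowel (*ahupo*, *une*).
*mohe*: final sound = /e/, a vowel → -vig → *mohevig*.
*zofaz* — final sound /z/ (a sibilant) → -ibi → *zofazibi*.
Since the final sound of *ov* is /v/ (a non-sibilant consonant), it takes -ler, giving *ovler*.

mohevig, zofazibi, ovler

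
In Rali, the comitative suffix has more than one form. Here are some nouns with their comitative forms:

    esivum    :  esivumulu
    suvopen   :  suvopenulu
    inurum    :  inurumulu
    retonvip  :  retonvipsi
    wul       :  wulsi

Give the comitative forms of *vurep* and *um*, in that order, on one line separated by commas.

vurepsi, umulu

The pattern is nasality of the final consonant: -ulu when the stem ends in a nasal (*esivum*, *suvopen*, *inurum*); -si when the stem ends in a non-nasal consonant (*retonvip*, *wul*).
Since the final consonant of *vurep* is /p/ (non-nasal), it takes -si, giving *vurepsi*.
The final consonant of *um* is /m/, which is a nasal, so the suffix is -ulu, giving *umulu*.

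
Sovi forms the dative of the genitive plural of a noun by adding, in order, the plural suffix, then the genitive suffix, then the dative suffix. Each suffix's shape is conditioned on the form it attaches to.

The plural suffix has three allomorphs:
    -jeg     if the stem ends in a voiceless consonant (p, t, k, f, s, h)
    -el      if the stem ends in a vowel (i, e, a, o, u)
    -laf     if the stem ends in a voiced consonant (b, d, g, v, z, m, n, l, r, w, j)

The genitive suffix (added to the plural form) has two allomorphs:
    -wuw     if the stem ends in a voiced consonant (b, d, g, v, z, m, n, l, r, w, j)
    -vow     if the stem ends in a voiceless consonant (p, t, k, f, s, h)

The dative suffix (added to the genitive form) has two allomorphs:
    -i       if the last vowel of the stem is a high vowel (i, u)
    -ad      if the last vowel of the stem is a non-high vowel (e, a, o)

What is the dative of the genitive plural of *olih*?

Since the final sound of *olih* is /h/ (a voiceless consonant), it takes -jeg, giving *olihjeg*.
The final consonant of the plural form *olihjeg* is /g/, which is voiced, so the genitive suffix is -wuw, giving *olihjegwuw*.
The genitive form *olihjegwuw*: last vowel = /u/, a high vowel → -i → *olihjegwuwi*.

olihjegwuwi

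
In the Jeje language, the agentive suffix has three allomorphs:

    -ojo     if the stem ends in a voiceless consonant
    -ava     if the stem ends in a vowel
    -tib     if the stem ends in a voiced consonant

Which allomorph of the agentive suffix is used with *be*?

-ava

*be* — final sound /e/ (a vowel) → -ava.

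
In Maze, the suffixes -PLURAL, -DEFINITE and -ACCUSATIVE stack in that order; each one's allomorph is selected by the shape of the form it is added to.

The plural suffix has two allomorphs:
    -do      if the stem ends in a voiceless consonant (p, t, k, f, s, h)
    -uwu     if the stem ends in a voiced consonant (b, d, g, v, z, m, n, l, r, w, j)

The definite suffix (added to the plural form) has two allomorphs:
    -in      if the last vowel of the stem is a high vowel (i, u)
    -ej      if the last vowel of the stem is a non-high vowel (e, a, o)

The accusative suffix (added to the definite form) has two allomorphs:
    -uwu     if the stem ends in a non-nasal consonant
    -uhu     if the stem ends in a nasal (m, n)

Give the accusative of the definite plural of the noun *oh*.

*oh* — final consonant /h/ (voiceless) → -do → *ohdo*.
The last vowel of the plural form *ohdo* is /o/, which is a non-high vowel, so the definite suffix is -ej, giving *ohdoej*.
The definite form *ohdoej*: final consonant = /j/, non-nasal → -uwu → *ohdoejuwu*.

ohdoejuwu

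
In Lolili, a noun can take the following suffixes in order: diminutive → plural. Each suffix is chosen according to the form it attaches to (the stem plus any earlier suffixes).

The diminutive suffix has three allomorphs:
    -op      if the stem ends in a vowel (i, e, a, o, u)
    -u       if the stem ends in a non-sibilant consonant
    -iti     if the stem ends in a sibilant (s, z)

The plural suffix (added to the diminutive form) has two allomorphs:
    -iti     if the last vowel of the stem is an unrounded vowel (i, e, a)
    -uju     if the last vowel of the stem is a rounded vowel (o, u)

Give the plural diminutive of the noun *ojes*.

ojesitiiti

*ojes*: final sound = /s/, a sibilant → -iti → *ojesiti*.
The last vowel of the diminutive form *ojesiti* is /i/, which is an unrounded vowel, so the plural suffix is -iti, giving *ojesitiiti*.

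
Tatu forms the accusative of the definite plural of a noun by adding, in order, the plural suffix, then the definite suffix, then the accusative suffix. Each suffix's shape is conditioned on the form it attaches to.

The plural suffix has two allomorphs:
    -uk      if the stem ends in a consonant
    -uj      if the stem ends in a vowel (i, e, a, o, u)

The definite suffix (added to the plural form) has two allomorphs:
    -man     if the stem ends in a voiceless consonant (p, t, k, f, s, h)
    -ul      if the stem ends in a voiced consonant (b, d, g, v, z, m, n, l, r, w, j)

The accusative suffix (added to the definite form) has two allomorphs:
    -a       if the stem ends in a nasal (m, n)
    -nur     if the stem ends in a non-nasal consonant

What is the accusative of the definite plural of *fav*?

Since the final sound of *fav* is /v/ (a consonant), it takes -uk, giving *favuk*.
The plural form *favuk* — final consonant /k/ (voiceless) → -man → *favukman*.
The definite form *favukman*: final consonant = /n/, a nasal → -a → *favukmana*.

favukmana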